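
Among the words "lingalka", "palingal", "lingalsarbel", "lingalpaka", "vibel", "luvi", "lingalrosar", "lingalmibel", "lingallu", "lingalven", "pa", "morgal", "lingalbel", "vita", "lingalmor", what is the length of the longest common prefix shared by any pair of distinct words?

The deepest shared node is where two words last agree before diverging.
e.g. "lingalmibel" and "lingalmor" share the prefix "lingalm" of length 7; no pair shares a longer one.
Longest shared-prefix length: 7

7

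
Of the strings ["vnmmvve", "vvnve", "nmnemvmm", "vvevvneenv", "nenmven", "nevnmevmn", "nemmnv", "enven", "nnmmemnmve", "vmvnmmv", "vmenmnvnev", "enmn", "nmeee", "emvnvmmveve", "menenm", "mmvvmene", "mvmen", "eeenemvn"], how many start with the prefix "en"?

2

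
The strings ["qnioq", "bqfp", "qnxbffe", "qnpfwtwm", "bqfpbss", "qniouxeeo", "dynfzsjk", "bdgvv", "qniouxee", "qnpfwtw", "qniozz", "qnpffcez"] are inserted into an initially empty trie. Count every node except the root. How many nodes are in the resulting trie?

Trace insertions, counting only characters that open a new branch:
  "qnioq" → 5 new (q, n, i, o, q)
  "bqfp" → 4 new (b, q, f, p)
  "qnxbffe" → prefix "qn" already present; 5 new (x, b, f, f, e)
  "qnpfwtwm" → prefix "qn" already present; 6 new (p, f, w, t, w, m)
  "bqfpbss" → prefix "bqfp" already present; 3 new (b, s, s)
  "qniouxeeo" → prefix "qnio" already present; 5 new (u, x, e, e, o)
  "dynfzsjk" → 8 new (d, y, n, f, z, s, j, k)
  "bdgvv" → prefix "b" already present; 4 new (d, g, v, v)
  "qniouxee" → prefix "qniouxee" already present; 0 new (none)
  "qnpfwtw" → prefix "qnpfwtw" already present; 0 new (none)
  "qniozz" → prefix "qnio" already present; 2 new (z, z)
  "qnpffcez" → prefix "qnpf" already present; 4 new (f, c, e, z)
Total nodes = 5 + 4 + 5 + 6 + 3 + 5 + 8 + 4 + 0 + 0 + 2 + 4 = 46

46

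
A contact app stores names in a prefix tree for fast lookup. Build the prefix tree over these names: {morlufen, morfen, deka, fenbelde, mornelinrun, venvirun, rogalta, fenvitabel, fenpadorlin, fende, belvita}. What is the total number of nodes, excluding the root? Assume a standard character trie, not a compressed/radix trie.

70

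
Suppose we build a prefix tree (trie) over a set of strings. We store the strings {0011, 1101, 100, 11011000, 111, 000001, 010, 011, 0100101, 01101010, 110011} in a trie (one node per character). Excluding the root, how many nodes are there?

34

Trie structure (* marks end of a word):
(root)
├─ 0
│  ├─ 0
│  │  ├─ 0
│  │  │  └─ 0
│  │  │     └─ 0
│  │  │        └─ 1 *
│  │  └─ 1
│  │     └─ 1 *
│  └─ 1
│     ├─ 0 *
│     │  └─ 0
│     │     └─ 1
│     │        └─ 0
│     │           └─ 1 *
│     └─ 1 *
│        └─ 0
│           └─ 1
│              └─ 0
│                 └─ 1
│                    └─ 0 *
└─ 1
   ├─ 0
   │  └─ 0 *
   └─ 1
      ├─ 0
      │  ├─ 0
      │  │  └─ 1
      │  │     └─ 1 *
      │  └─ 1 *
      │     └─ 1
      │        └─ 0
      │           └─ 0
      │              └─ 0 *
      └─ 1 *
Counting every labelled node above: 34.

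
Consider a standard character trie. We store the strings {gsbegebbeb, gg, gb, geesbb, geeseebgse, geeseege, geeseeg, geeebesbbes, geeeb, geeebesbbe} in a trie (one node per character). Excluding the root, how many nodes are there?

For each word, the new-node count is its length minus the longest prefix already in the trie:
  "gsbegebbeb" → 10 new (g, s, b, e, g, e, b, b, e, b)
  "gg" → prefix "g" already present; 1 new (g)
  "gb" → prefix "g" already present; 1 new (b)
  "geesbb" → prefix "g" already present; 5 new (e, e, s, b, b)
  "geeseebgse" → prefix "gees" already present; 6 new (e, e, b, g, s, e)
  "geeseege" → prefix "geesee" already present; 2 new (g, e)
  "geeseeg" → prefix "geeseeg" already present; 0 new (none)
  "geeebesbbes" → prefix "gee" already present; 8 new (e, b, e, s, b, b, e, s)
  "geeeb" → prefix "geeeb" already present; 0 new (none)
  "geeebesbbe" → prefix "geeebesbbe" already present; 0 new (none)
Total nodes = 10 + 1 + 1 + 5 + 6 + 2 + 0 + 8 + 0 + 0 = 33

33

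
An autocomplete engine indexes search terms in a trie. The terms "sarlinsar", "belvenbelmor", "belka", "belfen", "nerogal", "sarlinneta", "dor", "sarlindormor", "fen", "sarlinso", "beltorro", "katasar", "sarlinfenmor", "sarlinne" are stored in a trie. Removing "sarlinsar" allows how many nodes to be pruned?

2

After clearing the end-marker at "sarlinsar", prune upward until reaching a node still needed by another word.
The suffix "ar" (2 nodes) is used only by "sarlinsar"; the node for "sarlins" still has the child "o", so pruning stops there.
Nodes removed: 2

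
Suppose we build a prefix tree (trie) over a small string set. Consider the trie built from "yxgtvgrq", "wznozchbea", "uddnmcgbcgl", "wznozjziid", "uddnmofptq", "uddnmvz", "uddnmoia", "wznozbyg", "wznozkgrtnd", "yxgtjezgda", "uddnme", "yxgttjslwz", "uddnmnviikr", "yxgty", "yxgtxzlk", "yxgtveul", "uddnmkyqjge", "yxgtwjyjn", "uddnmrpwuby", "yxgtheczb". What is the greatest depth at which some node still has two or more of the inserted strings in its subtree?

6

Equivalently: take the maximum, over all pairs, of their longest common prefix length.
e.g. "uddnmofptq" and "uddnmoia" share the prefix "uddnmo" of length 6; no pair shares a longer one.
Longest shared-prefix length: 6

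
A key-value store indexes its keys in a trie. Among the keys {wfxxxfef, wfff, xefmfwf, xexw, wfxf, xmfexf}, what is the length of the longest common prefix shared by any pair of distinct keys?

3

Equivalently: take the maximum, over all pairs, of their longest common prefix length.
"wfxf" and "wfxxxfef" agree on "wfx" (3 characters) before diverging; nothing deeper is shared.
Longest shared-prefix length: 3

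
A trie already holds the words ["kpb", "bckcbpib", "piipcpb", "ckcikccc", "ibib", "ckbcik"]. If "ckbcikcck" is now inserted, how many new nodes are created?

3

Walking "ckbcikcck" from the root, the first 6 characters ("ckbcik") follow existing edges; "c" is the first miss.
Each of the 3 remaining characters creates one node.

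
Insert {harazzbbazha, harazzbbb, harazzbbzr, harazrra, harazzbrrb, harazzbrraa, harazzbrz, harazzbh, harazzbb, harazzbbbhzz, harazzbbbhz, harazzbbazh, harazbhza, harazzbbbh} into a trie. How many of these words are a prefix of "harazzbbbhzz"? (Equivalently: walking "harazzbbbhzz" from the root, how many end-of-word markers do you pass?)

5

Traverse "harazzbbbhzz" character by character; count nodes along the way that are marked as word ends.
Prefixes of the query that are stored words: "harazzbb", "harazzbbb", "harazzbbbh", "harazzbbbhz", "harazzbbbhzz"
Count: 5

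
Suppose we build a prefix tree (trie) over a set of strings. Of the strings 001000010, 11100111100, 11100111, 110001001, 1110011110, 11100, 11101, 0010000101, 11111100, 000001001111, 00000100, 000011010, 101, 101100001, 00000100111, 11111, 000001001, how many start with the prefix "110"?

1

Traverse to the node for "110", then collect every word in that subtree.
Matches: "110001001"
Count: 1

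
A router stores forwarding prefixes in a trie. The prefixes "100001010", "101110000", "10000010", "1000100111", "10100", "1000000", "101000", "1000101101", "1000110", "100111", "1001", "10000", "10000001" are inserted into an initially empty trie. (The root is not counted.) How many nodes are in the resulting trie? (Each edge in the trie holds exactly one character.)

Trie structure (* marks end of a word):
(root)
└─ 1
   └─ 0
      ├─ 0
      │  ├─ 0
      │  │  ├─ 0 *
      │  │  │  ├─ 0
      │  │  │  │  ├─ 0 *
      │  │  │  │  │  └─ 1 *
      │  │  │  │  └─ 1
      │  │  │  │     └─ 0 *
      │  │  │  └─ 1
      │  │  │     └─ 0
      │  │  │        └─ 1
      │  │  │           └─ 0 *
      │  │  └─ 1
      │  │     ├─ 0
      │  │     │  ├─ 0
      │  │     │  │  └─ 1
      │  │     │  │     └─ 1
      │  │     │  │        └─ 1 *
      │  │     │  └─ 1
      │  │     │     └─ 1
      │  │     │        └─ 0
      │  │     │           └─ 1 *
      │  │     └─ 1
      │  │        └─ 0 *
      │  └─ 1 *
      │     └─ 1
      │        └─ 1 *
      └─ 1
         ├─ 0
         │  └─ 0 *
         │     └─ 0 *
         └─ 1
            └─ 1
               └─ 0
                  └─ 0
                     └─ 0
                        └─ 0 *
Counting every labelled node above: 39.

39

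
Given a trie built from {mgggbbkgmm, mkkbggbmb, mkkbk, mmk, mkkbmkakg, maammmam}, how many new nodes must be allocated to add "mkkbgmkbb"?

4

The longest prefix of "mkkbgmkbb" already in the trie is "mkkbg" (length 5).
Each of the 4 remaining characters creates one node.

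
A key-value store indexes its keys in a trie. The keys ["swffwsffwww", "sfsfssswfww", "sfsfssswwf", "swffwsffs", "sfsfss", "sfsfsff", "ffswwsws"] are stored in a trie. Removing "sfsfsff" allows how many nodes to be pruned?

Walk "sfsfsff" from the leaf back toward the root, removing each node that no remaining word uses.
The suffix "ff" (2 nodes) is used only by "sfsfsff"; the node for "sfsfs" still has the child "s", so pruning stops there.
Nodes removed: 2

2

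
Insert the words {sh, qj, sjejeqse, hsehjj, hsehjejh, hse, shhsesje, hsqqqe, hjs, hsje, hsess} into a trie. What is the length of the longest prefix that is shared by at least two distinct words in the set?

The deepest shared node is where two words last agree before diverging.
e.g. "hsehjejh" and "hsehjj" share the prefix "hsehj" of length 5; no pair shares a longer one.
Longest shared-prefix length: 5

5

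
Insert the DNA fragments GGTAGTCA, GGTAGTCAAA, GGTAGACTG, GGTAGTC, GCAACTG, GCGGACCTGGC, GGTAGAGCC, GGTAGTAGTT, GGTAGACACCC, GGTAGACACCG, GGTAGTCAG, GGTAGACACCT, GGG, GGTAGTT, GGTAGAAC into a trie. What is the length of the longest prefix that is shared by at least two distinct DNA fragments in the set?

Equivalently: take the maximum, over all pairs, of their longest common prefix length.
"GGTAGACACCC" and "GGTAGACACCG" agree on "GGTAGACACC" (10 characters) before diverging; nothing deeper is shared.
Longest shared-prefix length: 10

10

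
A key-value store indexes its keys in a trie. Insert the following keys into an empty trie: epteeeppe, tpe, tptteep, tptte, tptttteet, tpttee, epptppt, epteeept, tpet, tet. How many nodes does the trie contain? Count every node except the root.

Trie structure (* marks end of a word):
(root)
├─ e
│  └─ p
│     ├─ p
│     │  └─ t
│     │     └─ p
│     │        └─ p
│     │           └─ t *
│     └─ t
│        └─ e
│           └─ e
│              └─ e
│                 └─ p
│                    ├─ p
│                    │  └─ e *
│                    └─ t *
└─ t
   ├─ e
   │  └─ t *
   └─ p
      ├─ e *
      │  └─ t *
      └─ t
         └─ t
            ├─ e *
            │  └─ e *
            │     └─ p *
            └─ t
               └─ t
                  └─ e
                     └─ e
                        └─ t *
Counting every labelled node above: 31.

31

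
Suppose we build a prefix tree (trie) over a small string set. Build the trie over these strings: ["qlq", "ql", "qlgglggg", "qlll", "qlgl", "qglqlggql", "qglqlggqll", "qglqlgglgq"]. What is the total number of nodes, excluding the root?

24

Trie structure (* marks end of a word):
(root)
└─ q
   ├─ g
   │  └─ l
   │     └─ q
   │        └─ l
   │           └─ g
   │              └─ g
   │                 ├─ l
   │                 │  └─ g
   │                 │     └─ q *
   │                 └─ q
   │                    └─ l *
   │                       └─ l *
   └─ l *
      ├─ g
      │  ├─ g
      │  │  └─ l
      │  │     └─ g
      │  │        └─ g
      │  │           └─ g *
      │  └─ l *
      ├─ l
      │  └─ l *
      └─ q *
Counting every labelled node above: 24.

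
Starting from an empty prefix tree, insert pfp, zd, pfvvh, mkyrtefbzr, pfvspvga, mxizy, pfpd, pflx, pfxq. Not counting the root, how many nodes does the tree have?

32

Trie structure (* marks end of a word):
(root)
├─ m
│  ├─ k
│  │  └─ y
│  │     └─ r
│  │        └─ t
│  │           └─ e
│  │              └─ f
│  │                 └─ b
│  │                    └─ z
│  │                       └─ r *
│  └─ x
│     └─ i
│        └─ z
│           └─ y *
├─ p
│  └─ f
│     ├─ l
│     │  └─ x *
│     ├─ p *
│     │  └─ d *
│     ├─ v
│     │  ├─ s
│     │  │  └─ p
│     │  │     └─ v
│     │  │        └─ g
│     │  │           └─ a *
│     │  └─ v
│     │     └─ h *
│     └─ x
│        └─ q *
└─ z
   └─ d *
Counting every labelled node above: 32.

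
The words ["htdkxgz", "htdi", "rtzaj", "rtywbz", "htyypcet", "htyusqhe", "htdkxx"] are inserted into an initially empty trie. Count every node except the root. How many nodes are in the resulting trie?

29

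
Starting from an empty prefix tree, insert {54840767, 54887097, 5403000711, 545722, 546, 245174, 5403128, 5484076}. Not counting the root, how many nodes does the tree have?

35

Trace insertions, counting only characters that open a new branch:
  "54840767" → 8 new (5, 4, 8, 4, 0, 7, 6, 7)
  "54887097" → prefix "548" already present; 5 new (8, 7, 0, 9, 7)
  "5403000711" → prefix "54" already present; 8 new (0, 3, 0, 0, 0, 7, 1, 1)
  "545722" → prefix "54" already present; 4 new (5, 7, 2, 2)
  "546" → prefix "54" already present; 1 new (6)
  "245174" → 6 new (2, 4, 5, 1, 7, 4)
  "5403128" → prefix "5403" already present; 3 new (1, 2, 8)
  "5484076" → prefix "5484076" already present; 0 new (none)
Total nodes = 8 + 5 + 8 + 4 + 1 + 6 + 3 + 0 = 35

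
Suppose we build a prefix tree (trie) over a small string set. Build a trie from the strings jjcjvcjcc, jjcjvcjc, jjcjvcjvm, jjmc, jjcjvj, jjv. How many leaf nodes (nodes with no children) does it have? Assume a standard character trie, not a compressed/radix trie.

5

Leaves are exactly the stored words that no other stored word extends.
Those words: "jjcjvcjcc", "jjcjvcjvm", "jjcjvj", "jjmc", "jjv"
Leaf count: 5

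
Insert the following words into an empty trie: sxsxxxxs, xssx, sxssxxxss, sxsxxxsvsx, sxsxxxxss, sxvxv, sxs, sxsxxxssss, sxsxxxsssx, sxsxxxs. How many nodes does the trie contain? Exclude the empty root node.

Trace insertions, counting only characters that open a new branch:
  "sxsxxxxs" → 8 new (s, x, s, x, x, x, x, s)
  "xssx" → 4 new (x, s, s, x)
  "sxssxxxss" → prefix "sxs" already present; 6 new (s, x, x, x, s, s)
  "sxsxxxsvsx" → prefix "sxsxxx" already present; 4 new (s, v, s, x)
  "sxsxxxxss" → prefix "sxsxxxxs" already present; 1 new (s)
  "sxvxv" → prefix "sx" already present; 3 new (v, x, v)
  "sxs" → prefix "sxs" already present; 0 new (none)
  "sxsxxxssss" → prefix "sxsxxxs" already present; 3 new (s, s, s)
  "sxsxxxsssx" → prefix "sxsxxxsss" already present; 1 new (x)
  "sxsxxxs" → prefix "sxsxxxs" already present; 0 new (none)
Total nodes = 8 + 4 + 6 + 4 + 1 + 3 + 0 + 3 + 1 + 0 = 30

30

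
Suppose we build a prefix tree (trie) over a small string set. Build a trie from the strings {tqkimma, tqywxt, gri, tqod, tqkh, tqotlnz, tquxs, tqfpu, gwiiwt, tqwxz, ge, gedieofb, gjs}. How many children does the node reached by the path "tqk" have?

The children of the "tqk" node are the distinct next characters among strings starting with "tqk".
Characters that immediately follow "tqk" among the stored strings: {h, i}.
That node has 2 child edges.

2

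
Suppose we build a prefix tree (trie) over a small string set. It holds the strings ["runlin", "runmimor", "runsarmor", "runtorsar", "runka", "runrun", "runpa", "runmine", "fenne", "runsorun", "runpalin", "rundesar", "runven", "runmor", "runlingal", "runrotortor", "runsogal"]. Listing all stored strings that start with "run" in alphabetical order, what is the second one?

runka

Filter for "run…" and sort: "rundesar", "runka", "runlin", "runlingal", "runmimor", "runmine", "runmor", "runpa", "runpalin", "runrotortor", "runrun", "runsarmor", "runsogal", "runsorun", "runtorsar", "runven"
Position 2: runka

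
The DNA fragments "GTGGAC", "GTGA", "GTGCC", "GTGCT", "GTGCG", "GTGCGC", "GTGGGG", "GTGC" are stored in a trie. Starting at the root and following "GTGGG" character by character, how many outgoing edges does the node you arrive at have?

Walk "GTGGG" from the root, arriving at one node.
Characters that immediately follow "GTGGG" among the stored strings: {G}.
That node has 1 child edge.

1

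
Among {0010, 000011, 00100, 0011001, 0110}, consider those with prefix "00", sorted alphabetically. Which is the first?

000011

Words with prefix "00", in lexicographic order: "000011", "0010", "00100", "0011001"
The 1st is 000011.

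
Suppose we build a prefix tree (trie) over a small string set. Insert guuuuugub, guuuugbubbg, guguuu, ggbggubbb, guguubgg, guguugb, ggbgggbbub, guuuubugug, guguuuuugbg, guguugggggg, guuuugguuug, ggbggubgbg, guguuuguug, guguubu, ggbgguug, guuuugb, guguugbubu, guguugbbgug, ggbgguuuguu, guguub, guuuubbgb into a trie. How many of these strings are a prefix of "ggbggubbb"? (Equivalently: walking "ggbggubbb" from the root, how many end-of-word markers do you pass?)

1

Check each prefix of "ggbggubbb" against the stored set — each match is an end-marker on the path.
Prefixes of the query that are stored words: "ggbggubbb"
Count: 1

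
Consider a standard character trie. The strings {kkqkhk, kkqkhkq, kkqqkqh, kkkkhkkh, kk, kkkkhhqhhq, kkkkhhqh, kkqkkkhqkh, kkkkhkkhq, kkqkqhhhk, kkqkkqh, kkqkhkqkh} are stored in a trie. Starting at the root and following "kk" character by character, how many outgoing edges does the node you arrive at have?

2

The children of the "kk" node are the distinct next characters among strings starting with "kk".
Distinct next characters after "kk": k, q.
That node has 2 child edges.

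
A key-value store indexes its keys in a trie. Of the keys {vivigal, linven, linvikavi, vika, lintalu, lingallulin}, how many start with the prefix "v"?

2

Filter for entries beginning with "v":
Words under "v": vika, vivigal
Count: 2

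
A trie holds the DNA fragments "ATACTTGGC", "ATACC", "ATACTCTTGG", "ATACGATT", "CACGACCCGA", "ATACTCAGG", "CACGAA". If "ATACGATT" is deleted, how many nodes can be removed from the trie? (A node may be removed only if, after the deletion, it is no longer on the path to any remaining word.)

4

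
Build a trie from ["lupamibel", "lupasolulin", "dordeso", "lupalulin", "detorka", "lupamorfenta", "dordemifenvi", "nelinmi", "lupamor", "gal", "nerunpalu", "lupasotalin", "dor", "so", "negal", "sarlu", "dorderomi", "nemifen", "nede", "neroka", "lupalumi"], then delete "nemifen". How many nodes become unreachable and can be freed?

5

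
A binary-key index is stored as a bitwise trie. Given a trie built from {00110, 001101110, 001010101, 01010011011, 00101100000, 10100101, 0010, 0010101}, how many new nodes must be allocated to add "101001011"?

The longest prefix of "101001011" already in the trie is "10100101" (length 8).
Each of the 1 remaining characters creates one node.

1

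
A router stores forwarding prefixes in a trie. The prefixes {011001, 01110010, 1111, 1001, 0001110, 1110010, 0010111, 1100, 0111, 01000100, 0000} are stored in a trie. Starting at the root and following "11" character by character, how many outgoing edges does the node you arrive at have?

The children of the "11" node are the distinct next characters among strings starting with "11".
Distinct next characters after "11": 0, 1.
That node has 2 child edges.

2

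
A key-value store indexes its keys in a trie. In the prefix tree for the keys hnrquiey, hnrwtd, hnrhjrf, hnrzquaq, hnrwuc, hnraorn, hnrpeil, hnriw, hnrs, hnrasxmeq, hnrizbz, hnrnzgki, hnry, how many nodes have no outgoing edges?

13

A leaf is a node with no children — equivalently, the end of a word that is not a proper prefix of any other stored word.
Those words: "hnraorn", "hnrasxmeq", "hnrhjrf", "hnriw", "hnrizbz", "hnrnzgki", "hnrpeil", "hnrquiey", "hnrs", "hnrwtd", "hnrwuc", "hnry", "hnrzquaq"
Leaf count: 13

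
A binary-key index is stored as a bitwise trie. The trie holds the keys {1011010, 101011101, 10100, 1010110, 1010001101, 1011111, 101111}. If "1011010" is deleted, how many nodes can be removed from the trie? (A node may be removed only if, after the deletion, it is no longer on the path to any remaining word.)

3

Walk "1011010" from the leaf back toward the root, removing each node that no remaining word uses.
The suffix "010" (3 nodes) is used only by "1011010"; the node for "1011" still has the child "1", so pruning stops there.
Nodes removed: 3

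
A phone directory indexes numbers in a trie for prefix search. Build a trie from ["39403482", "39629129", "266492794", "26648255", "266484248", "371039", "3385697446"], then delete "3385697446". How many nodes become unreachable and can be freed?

After clearing the end-marker at "3385697446", prune upward until reaching a node still needed by another word.
The suffix "385697446" (9 nodes) is used only by "3385697446"; the node for "3" still has the child "9", so pruning stops there.
Nodes removed: 9

9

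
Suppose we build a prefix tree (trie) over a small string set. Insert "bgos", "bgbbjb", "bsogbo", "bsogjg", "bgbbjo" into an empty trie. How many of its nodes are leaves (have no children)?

5

Leaves are exactly the stored words that no other stored word extends.
Those words: "bgbbjb", "bgbbjo", "bgos", "bsogbo", "bsogjg"
Leaf count: 5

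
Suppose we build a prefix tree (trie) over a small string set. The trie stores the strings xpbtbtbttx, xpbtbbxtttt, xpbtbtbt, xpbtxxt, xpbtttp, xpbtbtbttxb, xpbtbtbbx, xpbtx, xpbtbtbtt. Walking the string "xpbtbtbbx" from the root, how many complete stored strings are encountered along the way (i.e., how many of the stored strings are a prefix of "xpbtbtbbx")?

1

Walk "xpbtbtbbx" from the root; an end-of-word marker is hit whenever a stored word is a prefix of "xpbtbtbbx".
Prefixes of the query that are stored words: "xpbtbtbbx"
Count: 1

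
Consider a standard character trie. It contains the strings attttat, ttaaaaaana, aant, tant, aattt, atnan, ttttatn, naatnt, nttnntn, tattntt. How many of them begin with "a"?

4

Traverse to the node for "a", then collect every word in that subtree.
Words under "a": aant, aattt, atnan, attttat
Count: 4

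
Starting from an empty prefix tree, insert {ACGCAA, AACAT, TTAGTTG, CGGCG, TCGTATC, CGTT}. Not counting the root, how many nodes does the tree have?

30

For each word, the new-node count is its length minus the longest prefix already in the trie:
  "ACGCAA" → 6 new (A, C, G, C, A, A)
  "AACAT" → prefix "A" already present; 4 new (A, C, A, T)
  "TTAGTTG" → 7 new (T, T, A, G, T, T, G)
  "CGGCG" → 5 new (C, G, G, C, G)
  "TCGTATC" → prefix "T" already present; 6 new (C, G, T, A, T, C)
  "CGTT" → prefix "CG" already present; 2 new (T, T)
Total nodes = 6 + 4 + 7 + 5 + 6 + 2 = 30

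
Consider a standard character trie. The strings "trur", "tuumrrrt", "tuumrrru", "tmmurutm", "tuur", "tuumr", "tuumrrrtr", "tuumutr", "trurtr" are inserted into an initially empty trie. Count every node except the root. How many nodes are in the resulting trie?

Insert word by word; a character creates a node only if that edge doesn't already exist:
  "trur" → 4 new (t, r, u, r)
  "tuumrrrt" → prefix "t" already present; 7 new (u, u, m, r, r, r, t)
  "tuumrrru" → prefix "tuumrrr" already present; 1 new (u)
  "tmmurutm" → prefix "t" already present; 7 new (m, m, u, r, u, t, m)
  "tuur" → prefix "tuu" already present; 1 new (r)
  "tuumr" → prefix "tuumr" already present; 0 new (none)
  "tuumrrrtr" → prefix "tuumrrrt" already present; 1 new (r)
  "tuumutr" → prefix "tuum" already present; 3 new (u, t, r)
  "trurtr" → prefix "trur" already present; 2 new (t, r)
Total nodes = 4 + 7 + 1 + 7 + 1 + 0 + 1 + 3 + 2 = 26

26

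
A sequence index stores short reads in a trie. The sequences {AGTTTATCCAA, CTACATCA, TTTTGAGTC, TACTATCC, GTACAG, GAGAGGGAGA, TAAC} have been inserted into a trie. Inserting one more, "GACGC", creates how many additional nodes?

3

Walking "GACGC" from the root, the first 2 characters ("GA") follow existing edges; "C" is the first miss.
New nodes needed: |"GACGC"| − 2 = 5 − 2 = 3.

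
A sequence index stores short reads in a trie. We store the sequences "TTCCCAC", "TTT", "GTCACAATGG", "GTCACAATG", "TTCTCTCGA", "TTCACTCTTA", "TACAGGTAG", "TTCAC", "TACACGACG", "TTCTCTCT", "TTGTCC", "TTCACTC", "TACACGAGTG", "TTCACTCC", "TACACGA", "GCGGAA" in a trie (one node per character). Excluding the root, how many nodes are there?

58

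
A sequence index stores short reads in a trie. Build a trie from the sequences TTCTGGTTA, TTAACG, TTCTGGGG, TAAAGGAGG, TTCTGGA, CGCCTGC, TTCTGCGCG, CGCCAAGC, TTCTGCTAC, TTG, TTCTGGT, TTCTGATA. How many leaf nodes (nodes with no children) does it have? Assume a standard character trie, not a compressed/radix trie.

Leaves are exactly the stored words that no other stored word extends.
Those words: "CGCCAAGC", "CGCCTGC", "TAAAGGAGG", "TTAACG", "TTCTGATA", "TTCTGCGCG", "TTCTGCTAC", "TTCTGGA", "TTCTGGGG", "TTCTGGTTA", "TTG"
Leaf count: 11

11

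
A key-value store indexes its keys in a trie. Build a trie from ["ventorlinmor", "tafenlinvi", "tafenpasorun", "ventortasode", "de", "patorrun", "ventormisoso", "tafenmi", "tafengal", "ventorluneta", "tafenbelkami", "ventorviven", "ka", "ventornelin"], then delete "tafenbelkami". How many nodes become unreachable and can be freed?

After clearing the end-marker at "tafenbelkami", prune upward until reaching a node still needed by another word.
The suffix "belkami" (7 nodes) is used only by "tafenbelkami"; the node for "tafen" still has the child "l", so pruning stops there.
Nodes removed: 7

7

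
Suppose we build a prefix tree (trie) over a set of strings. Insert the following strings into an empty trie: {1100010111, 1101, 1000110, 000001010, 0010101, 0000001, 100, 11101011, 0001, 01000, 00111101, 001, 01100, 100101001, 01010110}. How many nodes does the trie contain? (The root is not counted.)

63

Insert word by word; a character creates a node only if that edge doesn't already exist:
  "1100010111" → 10 new (1, 1, 0, 0, 0, 1, 0, 1, 1, 1)
  "1101" → prefix "110" already present; 1 new (1)
  "1000110" → prefix "1" already present; 6 new (0, 0, 0, 1, 1, 0)
  "000001010" → 9 new (0, 0, 0, 0, 0, 1, 0, 1, 0)
  "0010101" → prefix "00" already present; 5 new (1, 0, 1, 0, 1)
  "0000001" → prefix "00000" already present; 2 new (0, 1)
  "100" → prefix "100" already present; 0 new (none)
  "11101011" → prefix "11" already present; 6 new (1, 0, 1, 0, 1, 1)
  "0001" → prefix "000" already present; 1 new (1)
  "01000" → prefix "0" already present; 4 new (1, 0, 0, 0)
  "00111101" → prefix "001" already present; 5 new (1, 1, 1, 0, 1)
  "001" → prefix "001" already present; 0 new (none)
  "01100" → prefix "01" already present; 3 new (1, 0, 0)
  "100101001" → prefix "100" already present; 6 new (1, 0, 1, 0, 0, 1)
  "01010110" → prefix "010" already present; 5 new (1, 0, 1, 1, 0)
Total nodes = 10 + 1 + 6 + 9 + 5 + 2 + 0 + 6 + 1 + 4 + 5 + 0 + 3 + 6 + 5 = 63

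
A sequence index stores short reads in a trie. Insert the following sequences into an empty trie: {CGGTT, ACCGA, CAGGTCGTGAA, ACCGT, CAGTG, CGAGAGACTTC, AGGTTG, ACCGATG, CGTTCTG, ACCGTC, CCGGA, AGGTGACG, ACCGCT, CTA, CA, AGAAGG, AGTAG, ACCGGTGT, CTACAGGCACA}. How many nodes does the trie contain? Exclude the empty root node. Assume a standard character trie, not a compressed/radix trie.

76

Count nodes per top-level branch (shared prefixes stored once):
  'A'-branch (ACCGA, ACCGATG, ACCGCT, ACCGGTGT, ACCGT, ACCGTC, AGAAGG, AGGTGACG, AGGTTG, AGTAG): 31 nodes
  'C'-branch (CA, CAGGTCGTGAA, CAGTG, CCGGA, CGAGAGACTTC, CGGTT, CGTTCTG, CTA, CTACAGGCACA): 45 nodes
Sum: 76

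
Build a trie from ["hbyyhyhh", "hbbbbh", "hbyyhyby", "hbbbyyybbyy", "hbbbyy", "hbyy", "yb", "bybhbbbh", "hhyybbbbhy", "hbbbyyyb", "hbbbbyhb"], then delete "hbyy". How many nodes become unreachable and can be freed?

0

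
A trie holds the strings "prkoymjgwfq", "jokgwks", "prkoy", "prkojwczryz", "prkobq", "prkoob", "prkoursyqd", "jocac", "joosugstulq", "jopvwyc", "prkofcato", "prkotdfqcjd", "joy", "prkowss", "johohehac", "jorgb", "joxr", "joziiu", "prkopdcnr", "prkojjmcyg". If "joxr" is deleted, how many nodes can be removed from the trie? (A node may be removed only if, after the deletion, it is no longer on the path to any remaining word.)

A node on "joxr"'s path can go only if nothing else ends at it or branches off below it.
The suffix "xr" (2 nodes) is used only by "joxr"; the node for "jo" still has the child "k", so pruning stops there.
Nodes removed: 2

2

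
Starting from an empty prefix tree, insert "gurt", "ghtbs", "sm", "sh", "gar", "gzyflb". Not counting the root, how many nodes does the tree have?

18

Count nodes per top-level branch (shared prefixes stored once):
  'g'-branch (gar, ghtbs, gurt, gzyflb): 15 nodes
  's'-branch (sh, sm): 3 nodes
Sum: 18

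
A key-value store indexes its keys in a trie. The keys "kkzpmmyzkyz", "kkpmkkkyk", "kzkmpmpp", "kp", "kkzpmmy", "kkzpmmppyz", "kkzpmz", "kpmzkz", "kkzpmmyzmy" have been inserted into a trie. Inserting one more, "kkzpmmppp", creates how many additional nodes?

The longest prefix of "kkzpmmppp" already in the trie is "kkzpmmpp" (length 8).
Each of the 1 remaining characters creates one node.

1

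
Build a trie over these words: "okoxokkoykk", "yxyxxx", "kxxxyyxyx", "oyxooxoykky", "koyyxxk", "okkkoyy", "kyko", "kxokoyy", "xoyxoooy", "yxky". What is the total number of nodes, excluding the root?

65

For each word, the new-node count is its length minus the longest prefix already in the trie:
  "okoxokkoykk" → 11 new (o, k, o, x, o, k, k, o, y, k, k)
  "yxyxxx" → 6 new (y, x, y, x, x, x)
  "kxxxyyxyx" → 9 new (k, x, x, x, y, y, x, y, x)
  "oyxooxoykky" → prefix "o" already present; 10 new (y, x, o, o, x, o, y, k, k, y)
  "koyyxxk" → prefix "k" already present; 6 new (o, y, y, x, x, k)
  "okkkoyy" → prefix "ok" already present; 5 new (k, k, o, y, y)
  "kyko" → prefix "k" already present; 3 new (y, k, o)
  "kxokoyy" → prefix "kx" already present; 5 new (o, k, o, y, y)
  "xoyxoooy" → 8 new (x, o, y, x, o, o, o, y)
  "yxky" → prefix "yx" already present; 2 new (k, y)
Total nodes = 11 + 6 + 9 + 10 + 6 + 5 + 3 + 5 + 8 + 2 = 65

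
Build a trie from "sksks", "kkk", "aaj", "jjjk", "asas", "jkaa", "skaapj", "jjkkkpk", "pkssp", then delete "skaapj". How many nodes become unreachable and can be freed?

After clearing the end-marker at "skaapj", prune upward until reaching a node still needed by another word.
The suffix "aapj" (4 nodes) is used only by "skaapj"; the node for "sk" still has the child "s", so pruning stops there.
Nodes removed: 4

4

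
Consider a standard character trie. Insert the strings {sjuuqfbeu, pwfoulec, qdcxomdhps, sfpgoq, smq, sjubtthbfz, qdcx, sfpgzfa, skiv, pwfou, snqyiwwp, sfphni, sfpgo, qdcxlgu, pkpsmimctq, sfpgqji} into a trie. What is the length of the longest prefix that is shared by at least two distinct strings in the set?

5

The deepest shared node is where two words last agree before diverging.
"pwfou" and "pwfoulec" agree on "pwfou" (5 characters) before diverging; nothing deeper is shared.
Longest shared-prefix length: 5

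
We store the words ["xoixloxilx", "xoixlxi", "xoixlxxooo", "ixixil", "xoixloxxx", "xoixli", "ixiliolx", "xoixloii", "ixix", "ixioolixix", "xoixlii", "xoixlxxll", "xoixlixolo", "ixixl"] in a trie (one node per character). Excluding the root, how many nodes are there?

47

Trace insertions, counting only characters that open a new branch:
  "xoixloxilx" → 10 new (x, o, i, x, l, o, x, i, l, x)
  "xoixlxi" → prefix "xoixl" already present; 2 new (x, i)
  "xoixlxxooo" → prefix "xoixlx" already present; 4 new (x, o, o, o)
  "ixixil" → 6 new (i, x, i, x, i, l)
  "xoixloxxx" → prefix "xoixlox" already present; 2 new (x, x)
  "xoixli" → prefix "xoixl" already present; 1 new (i)
  "ixiliolx" → prefix "ixi" already present; 5 new (l, i, o, l, x)
  "xoixloii" → prefix "xoixlo" already present; 2 new (i, i)
  "ixix" → prefix "ixix" already present; 0 new (none)
  "ixioolixix" → prefix "ixi" already present; 7 new (o, o, l, i, x, i, x)
  "xoixlii" → prefix "xoixli" already present; 1 new (i)
  "xoixlxxll" → prefix "xoixlxx" already present; 2 new (l, l)
  "xoixlixolo" → prefix "xoixli" already present; 4 new (x, o, l, o)
  "ixixl" → prefix "ixix" already present; 1 new (l)
Total nodes = 10 + 2 + 4 + 6 + 2 + 1 + 5 + 2 + 0 + 7 + 1 + 2 + 4 + 1 = 47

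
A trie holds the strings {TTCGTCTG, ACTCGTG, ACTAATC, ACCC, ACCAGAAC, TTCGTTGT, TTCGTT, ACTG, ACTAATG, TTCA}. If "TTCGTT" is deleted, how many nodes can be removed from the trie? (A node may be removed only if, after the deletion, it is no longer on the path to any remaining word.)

After clearing the end-marker at "TTCGTT", prune upward until reaching a node still needed by another word.
Every node on "TTCGTT" is still needed (e.g. by "TTCGTTGT"), so nothing is freed.
Nodes removed: 0

0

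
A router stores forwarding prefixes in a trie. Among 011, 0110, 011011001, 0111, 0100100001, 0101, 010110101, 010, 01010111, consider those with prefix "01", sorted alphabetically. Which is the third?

0101

Filter for "01…" and sort: "010", "0100100001", "0101", "01010111", "010110101", "011", "0110", "011011001", "0111"
The 3rd is 0101.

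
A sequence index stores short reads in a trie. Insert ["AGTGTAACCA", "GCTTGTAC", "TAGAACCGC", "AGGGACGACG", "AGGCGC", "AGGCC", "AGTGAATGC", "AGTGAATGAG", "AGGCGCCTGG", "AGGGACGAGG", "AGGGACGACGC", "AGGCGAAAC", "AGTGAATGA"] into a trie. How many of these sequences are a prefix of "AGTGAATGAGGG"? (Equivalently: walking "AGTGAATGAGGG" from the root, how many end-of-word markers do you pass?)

2

Walk "AGTGAATGAGGG" from the root; an end-of-word marker is hit whenever a stored word is a prefix of "AGTGAATGAGGG".
Prefixes of the query that are stored words: "AGTGAATGA", "AGTGAATGAG"
Count: 2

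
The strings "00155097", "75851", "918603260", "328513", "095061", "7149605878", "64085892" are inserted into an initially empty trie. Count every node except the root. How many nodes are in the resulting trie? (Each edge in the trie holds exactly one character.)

50

Trace insertions, counting only characters that open a new branch:
  "00155097" → 8 new (0, 0, 1, 5, 5, 0, 9, 7)
  "75851" → 5 new (7, 5, 8, 5, 1)
  "918603260" → 9 new (9, 1, 8, 6, 0, 3, 2, 6, 0)
  "328513" → 6 new (3, 2, 8, 5, 1, 3)
  "095061" → prefix "0" already present; 5 new (9, 5, 0, 6, 1)
  "7149605878" → prefix "7" already present; 9 new (1, 4, 9, 6, 0, 5, 8, 7, 8)
  "64085892" → 8 new (6, 4, 0, 8, 5, 8, 9, 2)
Total nodes = 8 + 5 + 9 + 6 + 5 + 9 + 8 = 50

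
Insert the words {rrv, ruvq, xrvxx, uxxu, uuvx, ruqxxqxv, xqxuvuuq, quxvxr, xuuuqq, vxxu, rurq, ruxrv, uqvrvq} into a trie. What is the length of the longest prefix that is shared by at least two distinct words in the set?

2

Look for the deepest trie node that still has at least two words in its subtree.
e.g. "ruqxxqxv" and "rurq" share the prefix "ru" of length 2; no pair shares a longer one.
Longest shared-prefix length: 2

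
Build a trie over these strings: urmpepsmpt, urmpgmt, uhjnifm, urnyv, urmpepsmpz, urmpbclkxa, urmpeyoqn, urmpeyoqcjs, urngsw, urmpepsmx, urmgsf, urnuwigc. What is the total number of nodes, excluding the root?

48

Insert word by word; a character creates a node only if that edge doesn't already exist:
  "urmpepsmpt" → 10 new (u, r, m, p, e, p, s, m, p, t)
  "urmpgmt" → prefix "urmp" already present; 3 new (g, m, t)
  "uhjnifm" → prefix "u" already present; 6 new (h, j, n, i, f, m)
  "urnyv" → prefix "ur" already present; 3 new (n, y, v)
  "urmpepsmpz" → prefix "urmpepsmp" already present; 1 new (z)
  "urmpbclkxa" → prefix "urmp" already present; 6 new (b, c, l, k, x, a)
  "urmpeyoqn" → prefix "urmpe" already present; 4 new (y, o, q, n)
  "urmpeyoqcjs" → prefix "urmpeyoq" already present; 3 new (c, j, s)
  "urngsw" → prefix "urn" already present; 3 new (g, s, w)
  "urmpepsmx" → prefix "urmpepsm" already present; 1 new (x)
  "urmgsf" → prefix "urm" already present; 3 new (g, s, f)
  "urnuwigc" → prefix "urn" already present; 5 new (u, w, i, g, c)
Total nodes = 10 + 3 + 6 + 3 + 1 + 6 + 4 + 3 + 3 + 1 + 3 + 5 = 48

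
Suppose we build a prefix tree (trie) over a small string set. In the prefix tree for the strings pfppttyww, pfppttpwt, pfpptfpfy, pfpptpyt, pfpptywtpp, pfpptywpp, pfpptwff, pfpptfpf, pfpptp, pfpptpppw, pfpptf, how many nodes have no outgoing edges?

Leaves are exactly the stored words that no other stored word extends.
Those words: "pfpptfpfy", "pfpptpppw", "pfpptpyt", "pfppttpwt", "pfppttyww", "pfpptwff", "pfpptywpp", "pfpptywtpp"
Leaf count: 8

8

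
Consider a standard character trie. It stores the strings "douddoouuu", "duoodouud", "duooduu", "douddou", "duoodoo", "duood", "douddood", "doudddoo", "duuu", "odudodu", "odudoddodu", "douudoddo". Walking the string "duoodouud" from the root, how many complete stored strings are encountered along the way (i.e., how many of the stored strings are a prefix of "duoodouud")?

2

Walk "duoodouud" from the root; an end-of-word marker is hit whenever a stored word is a prefix of "duoodouud".
Prefixes of the query that are stored words: "duood", "duoodouud"
Count: 2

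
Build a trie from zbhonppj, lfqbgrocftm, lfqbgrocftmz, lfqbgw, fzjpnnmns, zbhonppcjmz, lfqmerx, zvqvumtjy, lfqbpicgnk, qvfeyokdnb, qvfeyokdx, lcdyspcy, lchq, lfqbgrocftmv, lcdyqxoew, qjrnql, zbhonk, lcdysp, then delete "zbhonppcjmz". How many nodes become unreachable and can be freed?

Walk "zbhonppcjmz" from the leaf back toward the root, removing each node that no remaining word uses.
The suffix "cjmz" (4 nodes) is used only by "zbhonppcjmz"; the node for "zbhonpp" still has the child "j", so pruning stops there.
Nodes removed: 4

4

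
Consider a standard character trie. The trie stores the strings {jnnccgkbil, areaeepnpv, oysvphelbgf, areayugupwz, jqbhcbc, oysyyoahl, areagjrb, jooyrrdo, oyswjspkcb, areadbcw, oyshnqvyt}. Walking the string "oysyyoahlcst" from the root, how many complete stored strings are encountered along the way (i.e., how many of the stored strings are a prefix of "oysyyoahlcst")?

1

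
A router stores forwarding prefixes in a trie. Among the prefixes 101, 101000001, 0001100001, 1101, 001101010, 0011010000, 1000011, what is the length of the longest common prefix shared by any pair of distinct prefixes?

7

The deepest shared node is where two words last agree before diverging.
"0011010000" and "001101010" agree on "0011010" (7 characters) before diverging; nothing deeper is shared.
Longest shared-prefix length: 7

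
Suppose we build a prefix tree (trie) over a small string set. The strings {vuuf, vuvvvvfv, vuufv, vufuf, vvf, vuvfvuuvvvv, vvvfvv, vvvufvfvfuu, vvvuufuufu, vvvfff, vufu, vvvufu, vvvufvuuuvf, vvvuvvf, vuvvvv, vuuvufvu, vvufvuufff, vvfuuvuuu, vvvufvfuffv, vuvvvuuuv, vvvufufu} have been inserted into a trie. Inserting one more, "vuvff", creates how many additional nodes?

1

Walking "vuvff" from the root, the first 4 characters ("vuvf") follow existing edges; "f" is the first miss.
Each of the 1 remaining characters creates one node.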